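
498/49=498/49 = 10.16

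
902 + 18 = 920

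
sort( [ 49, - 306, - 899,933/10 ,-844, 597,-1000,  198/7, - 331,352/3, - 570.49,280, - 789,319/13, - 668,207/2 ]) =[-1000, - 899, - 844, - 789, - 668, - 570.49,-331, - 306,319/13,198/7,49 , 933/10,207/2, 352/3, 280,  597]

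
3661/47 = 77  +  42/47 = 77.89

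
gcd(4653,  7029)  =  99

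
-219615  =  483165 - 702780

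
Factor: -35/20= - 2^(-2 )*7^1 = -7/4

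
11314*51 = 577014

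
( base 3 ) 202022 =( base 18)1c8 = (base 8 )1044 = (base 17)1f4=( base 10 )548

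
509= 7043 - 6534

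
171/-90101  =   - 1 + 89930/90101 = - 0.00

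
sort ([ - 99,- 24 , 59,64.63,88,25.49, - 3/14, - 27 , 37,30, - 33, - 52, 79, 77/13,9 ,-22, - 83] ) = [-99, - 83, - 52, - 33 , - 27 , - 24,-22, - 3/14,77/13,9 , 25.49 , 30 , 37, 59,64.63,79,88]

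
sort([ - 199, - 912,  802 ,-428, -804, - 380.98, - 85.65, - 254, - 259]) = [ - 912, - 804, - 428, - 380.98, - 259, - 254, - 199,-85.65, 802]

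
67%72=67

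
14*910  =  12740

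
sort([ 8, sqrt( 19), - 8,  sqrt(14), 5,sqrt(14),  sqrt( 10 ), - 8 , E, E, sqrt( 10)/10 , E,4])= [-8, - 8, sqrt ( 10 )/10,E,  E,E, sqrt (10), sqrt( 14 ),sqrt( 14),4, sqrt(19 ) , 5,8] 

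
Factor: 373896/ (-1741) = - 2^3*3^4 * 577^1 * 1741^( - 1)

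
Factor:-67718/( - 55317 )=2^1*3^( - 1)*7^2*691^1  *  18439^( - 1 )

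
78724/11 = 78724/11 = 7156.73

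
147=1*147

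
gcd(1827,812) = 203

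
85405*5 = 427025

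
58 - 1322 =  - 1264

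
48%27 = 21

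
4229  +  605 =4834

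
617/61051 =617/61051 = 0.01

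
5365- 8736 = -3371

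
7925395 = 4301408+3623987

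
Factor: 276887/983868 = 2^( - 2)*3^(-1) * 13^1 * 19^2 * 59^1 *163^( - 1)*503^( - 1) 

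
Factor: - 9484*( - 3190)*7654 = 231563809840 =2^4* 5^1*11^1 * 29^1*43^1*89^1*2371^1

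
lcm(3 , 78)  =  78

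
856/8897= 856/8897 = 0.10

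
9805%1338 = 439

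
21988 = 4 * 5497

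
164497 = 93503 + 70994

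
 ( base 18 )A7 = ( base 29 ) 6d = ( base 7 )355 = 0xBB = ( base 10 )187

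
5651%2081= 1489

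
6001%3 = 1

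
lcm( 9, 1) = 9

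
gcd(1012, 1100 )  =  44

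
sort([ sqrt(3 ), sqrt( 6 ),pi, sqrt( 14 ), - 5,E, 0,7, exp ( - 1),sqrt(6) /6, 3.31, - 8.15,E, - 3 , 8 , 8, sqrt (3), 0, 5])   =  [ -8.15, - 5, - 3,  0,0, exp( - 1), sqrt( 6 ) /6, sqrt(3 ),  sqrt(3),  sqrt( 6),E, E, pi, 3.31, sqrt( 14), 5,  7, 8, 8] 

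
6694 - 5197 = 1497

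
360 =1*360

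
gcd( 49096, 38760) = 2584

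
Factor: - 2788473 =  - 3^1*67^1* 13873^1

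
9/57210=3/19070 = 0.00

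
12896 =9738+3158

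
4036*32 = 129152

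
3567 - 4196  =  - 629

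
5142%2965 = 2177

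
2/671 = 2/671 = 0.00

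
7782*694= 5400708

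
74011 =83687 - 9676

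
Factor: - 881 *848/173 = -2^4* 53^1*173^( - 1)*881^1 = - 747088/173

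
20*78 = 1560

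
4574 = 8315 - 3741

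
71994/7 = 10284 +6/7 = 10284.86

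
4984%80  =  24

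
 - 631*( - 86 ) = 54266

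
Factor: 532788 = 2^2*3^1*29^1*1531^1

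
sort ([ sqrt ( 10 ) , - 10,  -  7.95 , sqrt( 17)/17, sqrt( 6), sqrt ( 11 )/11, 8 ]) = [ - 10, - 7.95,sqrt ( 17 ) /17, sqrt( 11 )/11, sqrt ( 6) , sqrt ( 10 ),8 ] 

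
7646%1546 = 1462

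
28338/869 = 32+530/869 = 32.61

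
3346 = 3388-42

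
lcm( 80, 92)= 1840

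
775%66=49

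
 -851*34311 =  - 29198661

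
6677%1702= 1571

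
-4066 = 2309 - 6375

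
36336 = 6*6056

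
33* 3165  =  104445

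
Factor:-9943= -61^1*163^1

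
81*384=31104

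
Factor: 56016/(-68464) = -3^2 * 11^( - 1)=-9/11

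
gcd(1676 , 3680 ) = 4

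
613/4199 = 613/4199  =  0.15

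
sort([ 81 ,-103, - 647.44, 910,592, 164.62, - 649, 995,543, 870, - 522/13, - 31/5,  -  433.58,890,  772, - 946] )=[-946,  -  649,  -  647.44,-433.58, - 103, - 522/13, - 31/5,81 , 164.62, 543, 592,772,870,890, 910,995]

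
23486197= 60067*391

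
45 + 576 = 621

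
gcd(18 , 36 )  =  18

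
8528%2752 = 272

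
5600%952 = 840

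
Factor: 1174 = 2^1 * 587^1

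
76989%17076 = 8685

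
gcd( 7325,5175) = 25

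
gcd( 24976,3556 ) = 28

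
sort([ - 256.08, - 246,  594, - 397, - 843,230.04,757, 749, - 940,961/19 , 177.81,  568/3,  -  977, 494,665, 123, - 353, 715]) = [  -  977, - 940 ,-843,-397 , - 353, - 256.08,- 246,  961/19,123,177.81,568/3,230.04,  494 , 594, 665 , 715,749,757 ] 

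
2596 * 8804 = 22855184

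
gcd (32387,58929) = 1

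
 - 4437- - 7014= 2577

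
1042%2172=1042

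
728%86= 40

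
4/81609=4/81609 = 0.00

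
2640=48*55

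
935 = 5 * 187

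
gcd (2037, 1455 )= 291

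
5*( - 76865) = -384325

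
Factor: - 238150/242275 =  - 866/881 = - 2^1*433^1*881^ (- 1)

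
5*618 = 3090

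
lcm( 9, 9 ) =9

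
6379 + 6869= 13248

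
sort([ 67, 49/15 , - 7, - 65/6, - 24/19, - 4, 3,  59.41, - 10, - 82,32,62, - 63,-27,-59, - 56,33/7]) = [ - 82, - 63, - 59, - 56 ,-27, - 65/6, - 10, - 7, - 4 , - 24/19, 3,49/15, 33/7, 32,59.41, 62 , 67]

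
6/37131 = 2/12377=0.00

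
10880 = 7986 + 2894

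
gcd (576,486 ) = 18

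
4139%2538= 1601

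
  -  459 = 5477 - 5936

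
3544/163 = 21 + 121/163 = 21.74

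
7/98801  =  7/98801 = 0.00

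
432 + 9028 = 9460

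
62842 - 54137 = 8705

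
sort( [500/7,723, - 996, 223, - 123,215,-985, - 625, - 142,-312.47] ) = [-996, - 985,-625, - 312.47,-142 , - 123 , 500/7,215,223,723]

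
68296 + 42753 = 111049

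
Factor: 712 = 2^3*89^1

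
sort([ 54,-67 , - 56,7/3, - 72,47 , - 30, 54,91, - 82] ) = [ - 82, - 72, - 67, - 56, - 30 , 7/3, 47,54,54, 91]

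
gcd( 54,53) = 1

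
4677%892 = 217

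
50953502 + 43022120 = 93975622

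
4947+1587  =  6534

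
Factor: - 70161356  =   - 2^2*17540339^1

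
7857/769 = 10 + 167/769 =10.22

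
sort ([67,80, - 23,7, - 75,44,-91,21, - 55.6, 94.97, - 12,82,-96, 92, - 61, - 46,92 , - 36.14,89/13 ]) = [ - 96, - 91, - 75, - 61, - 55.6,-46, - 36.14, - 23, - 12 , 89/13,7,21,44, 67, 80, 82, 92, 92, 94.97] 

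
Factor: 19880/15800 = 5^ ( - 1)  *7^1*71^1*79^( - 1)  =  497/395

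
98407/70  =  1405 + 57/70 =1405.81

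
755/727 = 1+28/727 = 1.04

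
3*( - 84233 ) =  - 252699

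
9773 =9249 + 524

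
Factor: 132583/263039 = 7^(-1)*11^1*17^1*53^(  -  1) =187/371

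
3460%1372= 716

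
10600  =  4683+5917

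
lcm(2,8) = 8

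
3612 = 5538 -1926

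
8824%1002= 808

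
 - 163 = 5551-5714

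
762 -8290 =  -  7528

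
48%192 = 48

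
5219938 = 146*35753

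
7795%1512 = 235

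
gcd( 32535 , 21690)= 10845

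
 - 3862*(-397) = 1533214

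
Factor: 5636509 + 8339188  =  13975697 = 19^1 * 23^1*31981^1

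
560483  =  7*80069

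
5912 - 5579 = 333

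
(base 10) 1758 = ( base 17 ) 617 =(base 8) 3336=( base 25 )2K8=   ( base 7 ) 5061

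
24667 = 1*24667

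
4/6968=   1/1742 = 0.00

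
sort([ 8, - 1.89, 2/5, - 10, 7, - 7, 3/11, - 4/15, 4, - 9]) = [ - 10, - 9, - 7, - 1.89,-4/15,  3/11, 2/5,4, 7,8] 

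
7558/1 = 7558 =7558.00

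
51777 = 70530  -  18753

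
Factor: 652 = 2^2*163^1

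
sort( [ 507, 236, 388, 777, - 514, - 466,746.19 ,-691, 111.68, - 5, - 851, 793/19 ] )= [ - 851,-691,  -  514, - 466, - 5,793/19,111.68 , 236, 388, 507,746.19,777] 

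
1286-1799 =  - 513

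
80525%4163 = 1428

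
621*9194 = 5709474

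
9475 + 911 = 10386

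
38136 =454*84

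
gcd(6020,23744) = 28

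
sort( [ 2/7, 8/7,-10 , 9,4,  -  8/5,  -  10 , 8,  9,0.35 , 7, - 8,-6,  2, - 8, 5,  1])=[-10  ,  -  10, - 8,-8, - 6, - 8/5,  2/7, 0.35, 1 , 8/7,2,4, 5  ,  7,8, 9, 9]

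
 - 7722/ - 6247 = 1 + 1475/6247 =1.24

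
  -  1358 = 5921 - 7279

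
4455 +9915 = 14370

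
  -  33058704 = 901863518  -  934922222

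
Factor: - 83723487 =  - 3^1*17^1*1641637^1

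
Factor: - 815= -5^1*163^1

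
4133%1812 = 509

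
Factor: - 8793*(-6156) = 2^2*3^6 * 19^1*977^1 = 54129708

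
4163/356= 11 + 247/356=11.69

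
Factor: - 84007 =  - 7^1 * 11^1 * 1091^1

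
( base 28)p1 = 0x2BD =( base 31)mj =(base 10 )701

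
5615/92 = 5615/92 = 61.03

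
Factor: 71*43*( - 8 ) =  - 24424=- 2^3*43^1* 71^1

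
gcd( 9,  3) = 3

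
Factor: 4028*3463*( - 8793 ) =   -  122653240452=- 2^2*3^2*19^1*53^1 * 977^1*3463^1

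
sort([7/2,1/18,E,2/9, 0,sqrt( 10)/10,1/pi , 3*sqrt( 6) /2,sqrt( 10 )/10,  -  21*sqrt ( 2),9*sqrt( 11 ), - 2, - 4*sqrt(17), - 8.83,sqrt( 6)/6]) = [ - 21*sqrt(2),  -  4*sqrt( 17), - 8.83, - 2, 0,1/18, 2/9, sqrt( 10 )/10, sqrt ( 10) /10,1/pi,sqrt(6)/6,  E,  7/2, 3*sqrt( 6)/2,9 * sqrt( 11 ) ]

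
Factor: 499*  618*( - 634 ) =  - 195514188  =  - 2^2*3^1*103^1*317^1*499^1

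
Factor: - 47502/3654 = - 13^1  =  - 13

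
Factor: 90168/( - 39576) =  - 13^1*17^1*97^ ( - 1) = -  221/97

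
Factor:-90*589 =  - 2^1 * 3^2 * 5^1*19^1 * 31^1=-  53010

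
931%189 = 175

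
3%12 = 3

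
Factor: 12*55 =2^2*3^1*5^1  *  11^1 = 660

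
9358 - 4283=5075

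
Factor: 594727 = 7^1* 84961^1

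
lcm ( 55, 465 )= 5115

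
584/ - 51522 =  - 1+25469/25761 = - 0.01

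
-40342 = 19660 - 60002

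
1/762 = 1/762 = 0.00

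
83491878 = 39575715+43916163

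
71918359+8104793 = 80023152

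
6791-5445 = 1346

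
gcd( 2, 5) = 1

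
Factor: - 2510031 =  - 3^1*836677^1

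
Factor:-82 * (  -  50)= 4100 =2^2*5^2*41^1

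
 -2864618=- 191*14998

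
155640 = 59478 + 96162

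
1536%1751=1536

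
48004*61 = 2928244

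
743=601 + 142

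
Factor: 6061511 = 6061511^1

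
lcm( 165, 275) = 825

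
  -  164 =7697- 7861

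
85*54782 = 4656470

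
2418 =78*31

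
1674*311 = 520614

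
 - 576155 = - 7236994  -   - 6660839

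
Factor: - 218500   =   - 2^2*5^3*  19^1*23^1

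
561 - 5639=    - 5078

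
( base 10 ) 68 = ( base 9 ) 75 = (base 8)104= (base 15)48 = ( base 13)53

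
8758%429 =178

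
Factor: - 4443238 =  - 2^1*211^1*10529^1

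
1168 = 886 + 282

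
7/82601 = 7/82601 = 0.00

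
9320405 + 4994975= 14315380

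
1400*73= 102200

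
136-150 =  - 14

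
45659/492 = 92 + 395/492=92.80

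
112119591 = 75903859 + 36215732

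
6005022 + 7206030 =13211052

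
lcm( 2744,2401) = 19208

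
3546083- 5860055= -2313972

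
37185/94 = 37185/94 = 395.59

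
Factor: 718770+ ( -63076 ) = 655694= 2^1*13^1 * 25219^1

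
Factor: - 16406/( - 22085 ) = 26/35 = 2^1*5^( - 1 )*7^( - 1)*13^1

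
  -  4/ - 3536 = 1/884 =0.00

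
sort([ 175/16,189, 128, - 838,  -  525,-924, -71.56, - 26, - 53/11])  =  [ - 924, - 838, - 525,-71.56, - 26, - 53/11,175/16,128 , 189]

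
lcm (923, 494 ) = 35074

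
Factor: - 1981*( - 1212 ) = 2400972 = 2^2*3^1*7^1*101^1 * 283^1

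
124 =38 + 86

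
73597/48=1533 + 13/48 = 1533.27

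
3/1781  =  3/1781 = 0.00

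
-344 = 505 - 849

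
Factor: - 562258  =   - 2^1*17^1*23^1 * 719^1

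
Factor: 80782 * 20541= 1659343062 = 2^1 * 3^1*13^2*41^1*167^1 * 239^1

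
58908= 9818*6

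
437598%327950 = 109648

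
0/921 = 0 = 0.00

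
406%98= 14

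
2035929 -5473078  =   - 3437149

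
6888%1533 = 756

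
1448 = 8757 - 7309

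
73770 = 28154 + 45616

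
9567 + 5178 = 14745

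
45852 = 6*7642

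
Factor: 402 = 2^1*3^1 * 67^1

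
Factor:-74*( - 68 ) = 5032 = 2^3*17^1*37^1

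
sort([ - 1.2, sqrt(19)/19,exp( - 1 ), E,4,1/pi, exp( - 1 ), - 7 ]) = [-7, - 1.2,sqrt( 19 )/19, 1/pi,exp( - 1), exp( - 1),E,4]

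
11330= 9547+1783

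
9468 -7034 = 2434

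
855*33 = 28215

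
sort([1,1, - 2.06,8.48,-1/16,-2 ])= [-2.06 ,-2, - 1/16,1, 1 , 8.48 ]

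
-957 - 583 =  - 1540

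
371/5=371/5 = 74.20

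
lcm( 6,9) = 18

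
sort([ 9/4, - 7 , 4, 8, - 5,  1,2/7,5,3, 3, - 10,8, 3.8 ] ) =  [ - 10, - 7, - 5,2/7,1,9/4,3,3,3.8,4,5, 8,8 ]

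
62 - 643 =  - 581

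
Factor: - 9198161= - 7^1*1314023^1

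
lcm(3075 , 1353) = 33825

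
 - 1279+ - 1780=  - 3059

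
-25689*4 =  -102756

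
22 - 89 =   -  67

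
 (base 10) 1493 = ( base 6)10525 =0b10111010101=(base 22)31j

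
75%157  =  75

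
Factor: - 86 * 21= -1806 = - 2^1*3^1*7^1*43^1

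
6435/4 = 6435/4 = 1608.75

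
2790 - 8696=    - 5906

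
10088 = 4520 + 5568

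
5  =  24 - 19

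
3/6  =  1/2 = 0.50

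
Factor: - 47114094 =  -2^1*3^1*7852349^1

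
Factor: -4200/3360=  - 2^( - 2 )*5^1 = -5/4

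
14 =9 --5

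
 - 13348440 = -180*74158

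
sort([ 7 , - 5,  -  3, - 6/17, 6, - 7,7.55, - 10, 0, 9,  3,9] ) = [ - 10, - 7, - 5, - 3,-6/17  ,  0,3, 6, 7,7.55, 9, 9 ]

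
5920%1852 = 364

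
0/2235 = 0  =  0.00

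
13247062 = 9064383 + 4182679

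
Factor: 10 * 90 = 2^2 * 3^2*5^2 = 900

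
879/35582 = 879/35582 = 0.02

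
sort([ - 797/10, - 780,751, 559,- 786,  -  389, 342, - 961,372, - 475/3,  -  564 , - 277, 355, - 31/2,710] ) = [ - 961, - 786 , - 780,  -  564, - 389, -277,- 475/3, - 797/10 ,  -  31/2, 342,355,372,559,710, 751]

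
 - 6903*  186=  - 1283958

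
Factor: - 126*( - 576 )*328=23804928=2^10*3^4 * 7^1 * 41^1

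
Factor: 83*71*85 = 500905 = 5^1 * 17^1*71^1*83^1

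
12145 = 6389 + 5756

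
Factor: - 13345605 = -3^2*5^1*7^1*  13^1 * 3259^1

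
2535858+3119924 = 5655782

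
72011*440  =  31684840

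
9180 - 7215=1965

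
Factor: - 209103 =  - 3^1 * 47^1*1483^1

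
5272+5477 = 10749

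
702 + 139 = 841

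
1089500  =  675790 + 413710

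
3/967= 3/967  =  0.00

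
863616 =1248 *692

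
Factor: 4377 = 3^1*1459^1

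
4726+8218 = 12944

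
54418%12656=3794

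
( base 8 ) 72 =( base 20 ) 2I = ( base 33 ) 1P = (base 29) 20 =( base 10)58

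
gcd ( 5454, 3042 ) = 18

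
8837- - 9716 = 18553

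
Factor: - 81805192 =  - 2^3*7^1 * 47^1*31081^1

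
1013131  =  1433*707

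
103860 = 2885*36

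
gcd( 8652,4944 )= 1236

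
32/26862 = 16/13431 = 0.00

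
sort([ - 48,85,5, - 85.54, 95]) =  [ - 85.54, - 48,  5, 85,95] 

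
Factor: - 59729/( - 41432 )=2^( - 3)*5179^( - 1) *59729^1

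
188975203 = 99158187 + 89817016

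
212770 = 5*42554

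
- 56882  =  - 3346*17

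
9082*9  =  81738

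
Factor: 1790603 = 1790603^1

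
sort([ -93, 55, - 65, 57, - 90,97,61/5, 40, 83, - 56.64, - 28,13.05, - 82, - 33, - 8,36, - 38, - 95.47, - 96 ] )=[ -96, - 95.47, - 93, - 90, - 82,  -  65, - 56.64, - 38, - 33,- 28, - 8, 61/5, 13.05, 36, 40,55,57 , 83,97] 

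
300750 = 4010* 75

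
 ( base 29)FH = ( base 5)3302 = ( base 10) 452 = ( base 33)dn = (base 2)111000100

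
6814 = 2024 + 4790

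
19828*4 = 79312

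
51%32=19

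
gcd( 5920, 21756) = 148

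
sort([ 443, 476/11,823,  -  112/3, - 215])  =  [ - 215, - 112/3, 476/11,443 , 823]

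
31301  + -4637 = 26664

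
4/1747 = 4/1747 = 0.00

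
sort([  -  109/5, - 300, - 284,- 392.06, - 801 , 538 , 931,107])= [ - 801, - 392.06, -300,  -  284, - 109/5, 107,538,931]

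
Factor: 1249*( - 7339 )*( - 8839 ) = 81021906829 = 41^1 * 179^1*1249^1*8839^1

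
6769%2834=1101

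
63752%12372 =1892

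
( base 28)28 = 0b1000000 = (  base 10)64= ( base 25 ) 2E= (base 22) 2K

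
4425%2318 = 2107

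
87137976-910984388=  - 823846412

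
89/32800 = 89/32800 = 0.00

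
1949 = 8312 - 6363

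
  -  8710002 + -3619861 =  - 12329863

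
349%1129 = 349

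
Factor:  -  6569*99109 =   -  6569^1*99109^1 = - 651047021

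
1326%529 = 268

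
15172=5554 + 9618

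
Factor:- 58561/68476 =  - 2^( - 2 ) * 17^( - 1 ) * 19^( - 1) * 53^( - 1) * 157^1 * 373^1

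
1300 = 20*65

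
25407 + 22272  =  47679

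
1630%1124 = 506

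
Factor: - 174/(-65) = 2^1*3^1*5^( -1 )*13^( - 1)*29^1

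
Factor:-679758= - 2^1*3^1 * 277^1*409^1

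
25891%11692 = 2507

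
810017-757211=52806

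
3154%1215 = 724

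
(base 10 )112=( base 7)220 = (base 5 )422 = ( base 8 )160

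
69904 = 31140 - - 38764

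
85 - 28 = 57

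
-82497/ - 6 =13749 + 1/2  =  13749.50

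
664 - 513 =151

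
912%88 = 32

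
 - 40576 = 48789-89365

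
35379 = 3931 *9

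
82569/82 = 1006+ 77/82 = 1006.94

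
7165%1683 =433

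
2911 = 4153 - 1242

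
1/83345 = 1/83345 = 0.00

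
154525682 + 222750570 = 377276252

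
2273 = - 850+3123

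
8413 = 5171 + 3242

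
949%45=4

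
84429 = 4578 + 79851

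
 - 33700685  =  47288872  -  80989557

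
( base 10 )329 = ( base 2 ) 101001001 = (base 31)AJ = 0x149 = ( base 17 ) 126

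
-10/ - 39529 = 10/39529  =  0.00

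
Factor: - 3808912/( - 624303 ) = 2^4*3^( - 2 )*71^(  -  1)*101^1*977^(-1)*2357^1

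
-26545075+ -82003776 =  - 108548851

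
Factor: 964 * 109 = 2^2*109^1*241^1 = 105076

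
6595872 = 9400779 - 2804907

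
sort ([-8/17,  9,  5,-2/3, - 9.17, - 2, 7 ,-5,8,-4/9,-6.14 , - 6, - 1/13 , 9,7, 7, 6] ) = [ - 9.17,-6.14,-6,- 5,-2 , - 2/3,-8/17, - 4/9, - 1/13, 5, 6,7,7, 7, 8,9,9] 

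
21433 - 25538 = -4105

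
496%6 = 4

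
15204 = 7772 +7432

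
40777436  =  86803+40690633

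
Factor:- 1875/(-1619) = 3^1*5^4*1619^( - 1)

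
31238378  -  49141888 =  - 17903510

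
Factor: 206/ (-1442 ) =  - 7^(-1) = - 1/7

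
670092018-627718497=42373521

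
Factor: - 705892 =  - 2^2 * 11^1*61^1*263^1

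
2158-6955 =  - 4797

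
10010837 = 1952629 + 8058208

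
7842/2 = 3921 = 3921.00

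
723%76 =39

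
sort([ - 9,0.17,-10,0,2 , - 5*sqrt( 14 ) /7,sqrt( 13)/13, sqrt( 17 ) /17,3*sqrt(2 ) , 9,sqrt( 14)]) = [ -10, - 9, -5 * sqrt( 14)/7 , 0, 0.17,sqrt(17) /17 , sqrt( 13 )/13,  2, sqrt( 14),3 * sqrt(2) , 9] 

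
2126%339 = 92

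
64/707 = 64/707   =  0.09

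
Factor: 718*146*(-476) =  - 2^4*7^1 * 17^1*73^1*359^1 = -49898128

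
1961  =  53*37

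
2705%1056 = 593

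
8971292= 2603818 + 6367474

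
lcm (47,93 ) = 4371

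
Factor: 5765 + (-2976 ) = 2789^1 = 2789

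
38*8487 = 322506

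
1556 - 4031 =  - 2475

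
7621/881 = 8 + 573/881 =8.65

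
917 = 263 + 654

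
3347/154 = 3347/154 = 21.73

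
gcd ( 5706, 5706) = 5706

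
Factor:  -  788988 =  - 2^2*3^1*37^1*1777^1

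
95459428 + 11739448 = 107198876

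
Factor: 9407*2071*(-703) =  - 19^2*23^1 * 37^1*109^1* 409^1 = - 13695773591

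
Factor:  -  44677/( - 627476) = 2^( -2)*43^1*103^( - 1)*1039^1*1523^( - 1 ) 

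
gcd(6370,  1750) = 70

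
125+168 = 293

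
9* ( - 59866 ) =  - 538794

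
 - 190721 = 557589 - 748310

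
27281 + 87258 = 114539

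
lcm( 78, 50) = 1950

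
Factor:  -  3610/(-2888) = 5/4 =2^( - 2) *5^1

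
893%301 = 291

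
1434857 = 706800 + 728057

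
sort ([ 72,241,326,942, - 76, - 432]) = [ - 432,-76, 72,241, 326,942]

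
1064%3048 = 1064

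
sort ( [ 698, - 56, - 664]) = [-664, - 56, 698]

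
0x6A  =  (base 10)106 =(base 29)3J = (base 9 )127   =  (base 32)3a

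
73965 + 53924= 127889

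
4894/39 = 4894/39 = 125.49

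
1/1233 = 1/1233 = 0.00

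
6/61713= 2/20571 = 0.00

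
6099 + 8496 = 14595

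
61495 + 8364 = 69859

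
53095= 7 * 7585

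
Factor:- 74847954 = -2^1*3^1*19^1 *656561^1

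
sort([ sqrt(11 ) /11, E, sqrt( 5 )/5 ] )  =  [sqrt( 11) /11, sqrt (5)/5, E ]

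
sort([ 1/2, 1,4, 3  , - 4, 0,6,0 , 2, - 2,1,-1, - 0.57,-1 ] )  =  [ - 4,-2, - 1, - 1, -0.57,0, 0, 1/2,  1, 1 , 2, 3, 4, 6 ] 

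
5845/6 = 974 + 1/6 = 974.17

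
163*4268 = 695684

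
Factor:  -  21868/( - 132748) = 71/431 = 71^1*431^( - 1 )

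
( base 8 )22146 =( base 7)36111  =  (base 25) EMI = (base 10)9318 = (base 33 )8ic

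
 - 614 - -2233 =1619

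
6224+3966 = 10190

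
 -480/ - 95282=240/47641 = 0.01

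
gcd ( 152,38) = 38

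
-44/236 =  - 11/59 = - 0.19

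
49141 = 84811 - 35670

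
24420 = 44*555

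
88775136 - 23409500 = 65365636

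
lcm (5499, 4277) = 38493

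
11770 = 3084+8686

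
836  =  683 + 153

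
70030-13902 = 56128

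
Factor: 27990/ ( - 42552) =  - 1555/2364 = -  2^( - 2 ) * 3^( - 1)*  5^1*197^(  -  1) * 311^1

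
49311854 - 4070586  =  45241268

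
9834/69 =3278/23= 142.52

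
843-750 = 93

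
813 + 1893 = 2706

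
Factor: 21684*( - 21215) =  - 460026060 = -2^2*3^1*5^1*13^1*139^1 * 4243^1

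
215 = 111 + 104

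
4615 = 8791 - 4176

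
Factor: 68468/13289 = 2^2*97^(-1) * 137^(  -  1)*17117^1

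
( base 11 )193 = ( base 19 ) BE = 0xDF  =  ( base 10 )223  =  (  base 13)142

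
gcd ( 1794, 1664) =26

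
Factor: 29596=2^2*7^2*151^1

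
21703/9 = 21703/9  =  2411.44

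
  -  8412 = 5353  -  13765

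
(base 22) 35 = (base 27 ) 2H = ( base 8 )107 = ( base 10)71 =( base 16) 47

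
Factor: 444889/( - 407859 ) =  - 3^ ( -1)*29^2*257^ ( - 1) = - 841/771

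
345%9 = 3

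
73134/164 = 36567/82  =  445.94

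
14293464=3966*3604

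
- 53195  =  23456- 76651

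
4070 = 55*74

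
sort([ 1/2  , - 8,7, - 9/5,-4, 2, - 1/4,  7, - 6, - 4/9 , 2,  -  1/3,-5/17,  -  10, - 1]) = [ -10 ,-8,-6, - 4, - 9/5, - 1, - 4/9 ,-1/3, - 5/17, - 1/4,  1/2, 2,  2,7,  7]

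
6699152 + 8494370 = 15193522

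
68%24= 20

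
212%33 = 14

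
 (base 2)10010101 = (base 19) 7g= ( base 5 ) 1044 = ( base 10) 149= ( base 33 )4H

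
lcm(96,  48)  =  96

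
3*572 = 1716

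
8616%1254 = 1092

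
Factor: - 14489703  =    -  3^2*509^1*3163^1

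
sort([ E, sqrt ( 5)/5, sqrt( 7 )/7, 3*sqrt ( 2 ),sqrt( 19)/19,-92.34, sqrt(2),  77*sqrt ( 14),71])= [ - 92.34, sqrt( 19)/19, sqrt(7)/7,sqrt(5 ) /5, sqrt (2), E, 3*sqrt( 2 ), 71, 77*sqrt( 14) ] 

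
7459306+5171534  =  12630840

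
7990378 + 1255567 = 9245945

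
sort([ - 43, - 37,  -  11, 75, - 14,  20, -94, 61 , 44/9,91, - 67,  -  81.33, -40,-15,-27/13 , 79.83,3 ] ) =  [- 94, -81.33, - 67, - 43 , - 40, - 37, - 15, - 14, - 11, - 27/13, 3, 44/9,20, 61,  75, 79.83, 91]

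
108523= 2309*47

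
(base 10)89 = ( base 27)38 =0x59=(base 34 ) 2l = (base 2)1011001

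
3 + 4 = 7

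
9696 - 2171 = 7525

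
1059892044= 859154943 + 200737101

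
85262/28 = 3045 + 1/14=3045.07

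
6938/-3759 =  - 6938/3759 = - 1.85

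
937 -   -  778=1715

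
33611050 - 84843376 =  - 51232326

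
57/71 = 57/71 = 0.80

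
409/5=81 + 4/5=81.80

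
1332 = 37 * 36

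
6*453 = 2718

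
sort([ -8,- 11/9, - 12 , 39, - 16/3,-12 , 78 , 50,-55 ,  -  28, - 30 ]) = [ - 55,  -  30, - 28, - 12, -12,  -  8, - 16/3, -11/9, 39  ,  50,78 ]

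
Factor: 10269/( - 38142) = -7/26 = - 2^( - 1)*7^1*13^( - 1)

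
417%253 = 164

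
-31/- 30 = 1+1/30 = 1.03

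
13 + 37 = 50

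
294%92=18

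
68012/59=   68012/59 = 1152.75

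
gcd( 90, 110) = 10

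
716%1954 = 716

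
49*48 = 2352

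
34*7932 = 269688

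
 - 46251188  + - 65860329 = - 112111517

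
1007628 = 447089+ 560539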